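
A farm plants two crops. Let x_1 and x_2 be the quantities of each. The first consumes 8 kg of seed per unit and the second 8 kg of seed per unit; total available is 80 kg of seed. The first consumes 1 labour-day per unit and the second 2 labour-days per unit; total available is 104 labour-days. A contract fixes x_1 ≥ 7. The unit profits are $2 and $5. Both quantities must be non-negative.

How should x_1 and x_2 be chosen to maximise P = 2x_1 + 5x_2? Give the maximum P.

Vertices and P = 2x_1 + 5x_2:
  (10, 0) → P = 20
  (7, 0) → P = 14
  (7, 3) → P = 29

The optimum lies where 8x_1 + 8x_2 = 80 and x_1 = 7.
Solving simultaneously gives x_1 = 7, x_2 = 3.

x_1 = 7, x_2 = 3, maximum P = 29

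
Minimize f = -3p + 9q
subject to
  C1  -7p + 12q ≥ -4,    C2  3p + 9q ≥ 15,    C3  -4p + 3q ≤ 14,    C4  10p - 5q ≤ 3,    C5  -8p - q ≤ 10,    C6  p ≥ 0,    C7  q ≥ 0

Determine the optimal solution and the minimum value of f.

Vertices and f = -3p + 9q:
  (34/35, 47/35) → f = 321/35
  (0, 5/3) → f = 15
  (79/10, 76/5) → f = 1131/10
  (0, 14/3) → f = 42

The optimum lies where 3p + 9q = 15 and 10p - 5q = 3.
Solving simultaneously gives p = 34/35, q = 47/35.

p = 34/35, q = 47/35, minimum f = 321/35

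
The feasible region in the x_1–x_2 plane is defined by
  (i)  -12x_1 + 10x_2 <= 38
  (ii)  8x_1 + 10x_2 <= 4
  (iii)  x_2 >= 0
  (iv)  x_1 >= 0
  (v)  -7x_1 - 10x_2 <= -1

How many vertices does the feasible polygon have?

4

The feasible vertices (each the meet of two boundaries and inside every other half-plane) are:
  (1/2, 0)
  (0, 2/5)
  (1/7, 0)
  (0, 1/10)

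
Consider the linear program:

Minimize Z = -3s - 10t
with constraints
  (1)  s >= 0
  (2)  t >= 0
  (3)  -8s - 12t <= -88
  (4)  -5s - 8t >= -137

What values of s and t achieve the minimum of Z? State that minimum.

s = 0, t = 137/8, minimum Z = -685/4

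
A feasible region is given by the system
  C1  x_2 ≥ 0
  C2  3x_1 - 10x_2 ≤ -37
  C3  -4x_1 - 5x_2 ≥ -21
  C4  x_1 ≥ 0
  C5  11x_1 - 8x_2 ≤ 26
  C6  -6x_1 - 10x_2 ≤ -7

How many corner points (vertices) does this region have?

3

The feasible vertices (each the meet of two boundaries and inside every other half-plane) are:
  (5/11, 211/55)
  (0, 37/10)
  (0, 21/5)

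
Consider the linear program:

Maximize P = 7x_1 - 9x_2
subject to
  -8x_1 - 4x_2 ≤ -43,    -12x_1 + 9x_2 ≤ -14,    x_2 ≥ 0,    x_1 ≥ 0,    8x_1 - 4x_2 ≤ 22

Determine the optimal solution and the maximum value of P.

Extreme points and P = 7x_1 - 9x_2:
  (443/120, 101/30) → P = -107/24
  (65/16, 21/8) → P = 77/16
  (71/12, 19/3) → P = -187/12

The optimum lies where -8x_1 - 4x_2 = -43 and 8x_1 - 4x_2 = 22.
Solving simultaneously gives x_1 = 65/16, x_2 = 21/8.

x_1 = 65/16, x_2 = 21/8, maximum P = 77/16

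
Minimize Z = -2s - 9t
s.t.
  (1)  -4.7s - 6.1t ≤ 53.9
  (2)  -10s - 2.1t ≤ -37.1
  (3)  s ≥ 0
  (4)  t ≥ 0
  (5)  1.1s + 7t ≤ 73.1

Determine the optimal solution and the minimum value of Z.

s = 731/11, t = 0, minimum Z = -1462/11

The binding constraints are t = 0 and 1.1s + 7t = 73.1.
Solving simultaneously gives s = 731/11, t = 0.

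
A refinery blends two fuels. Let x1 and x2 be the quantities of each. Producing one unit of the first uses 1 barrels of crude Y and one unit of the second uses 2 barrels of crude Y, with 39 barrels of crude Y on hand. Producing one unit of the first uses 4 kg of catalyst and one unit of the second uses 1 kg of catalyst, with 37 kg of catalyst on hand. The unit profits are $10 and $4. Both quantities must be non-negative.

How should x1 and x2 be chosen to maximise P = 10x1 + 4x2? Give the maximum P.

Vertices and P = 10x1 + 4x2:
  (0, 0) → P = 0
  (0, 39/2) → P = 78
  (37/4, 0) → P = 185/2
  (5, 17) → P = 118

The optimum lies where x1 + 2x2 = 39 and 4x1 + x2 = 37.
Solving simultaneously gives x1 = 5, x2 = 17.

x1 = 5, x2 = 17, maximum P = 118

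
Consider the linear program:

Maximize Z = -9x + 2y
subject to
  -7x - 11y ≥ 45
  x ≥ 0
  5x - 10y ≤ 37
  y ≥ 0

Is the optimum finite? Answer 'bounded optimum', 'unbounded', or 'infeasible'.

infeasible

The boundaries -7x - 11y = 45 and y = 0 meet at (-45/7, 0), but that point violates x ≥ 0. Every candidate vertex is excluded by some other constraint, so the feasible region is empty.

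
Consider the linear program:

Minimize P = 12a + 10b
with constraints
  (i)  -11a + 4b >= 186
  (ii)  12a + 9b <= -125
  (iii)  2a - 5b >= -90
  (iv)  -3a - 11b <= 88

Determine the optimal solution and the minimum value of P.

Feasible corners and P = 12a + 10b:
  (-2174/147, 857/147) → P = -17518/147
  (-2398/133, -410/133) → P = -32876/133
  (-1435/78, 415/39) → P = -4460/39
  (-1430/37, 94/37) → P = -16220/37

At the optimal vertex, 2a - 5b = -90 and -3a - 11b = 88.
Solving simultaneously gives a = -1430/37, b = 94/37.

a = -1430/37, b = 94/37, minimum P = -16220/37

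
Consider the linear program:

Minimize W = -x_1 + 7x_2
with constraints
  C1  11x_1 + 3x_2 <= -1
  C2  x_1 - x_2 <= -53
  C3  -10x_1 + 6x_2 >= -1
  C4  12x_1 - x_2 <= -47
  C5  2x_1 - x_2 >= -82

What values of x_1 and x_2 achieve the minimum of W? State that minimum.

At the optimal vertex, x_1 - x_2 = -53 and 2x_1 - x_2 = -82.
Solving simultaneously gives x_1 = -29, x_2 = 24.

x_1 = -29, x_2 = 24, minimum W = 197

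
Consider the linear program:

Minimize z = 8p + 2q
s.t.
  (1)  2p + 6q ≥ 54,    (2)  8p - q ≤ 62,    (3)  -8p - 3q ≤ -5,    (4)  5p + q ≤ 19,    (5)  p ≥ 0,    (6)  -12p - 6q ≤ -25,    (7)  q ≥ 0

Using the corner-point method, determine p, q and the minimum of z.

p = 0, q = 9, minimum z = 18

Extreme points and z = 8p + 2q:
  (15/7, 58/7) → z = 236/7
  (0, 9) → z = 18
  (0, 19) → z = 38

The binding constraints are 2p + 6q = 54 and p = 0.
Solving simultaneously gives p = 0, q = 9.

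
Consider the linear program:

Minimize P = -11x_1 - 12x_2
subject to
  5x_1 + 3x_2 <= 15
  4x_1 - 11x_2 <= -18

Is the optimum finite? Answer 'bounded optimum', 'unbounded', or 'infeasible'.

From the feasible point (111/67, 150/67), moving in the direction (-3, 5) keeps every constraint satisfied while P decreases without bound.

unbounded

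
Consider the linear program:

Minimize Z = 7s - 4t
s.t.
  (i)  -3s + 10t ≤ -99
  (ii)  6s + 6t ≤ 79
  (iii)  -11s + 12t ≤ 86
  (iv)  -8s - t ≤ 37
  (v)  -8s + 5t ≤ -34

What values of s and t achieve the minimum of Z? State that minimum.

s = -151/48, t = -71/6, minimum Z = 405/16

Corner points and Z = 7s - 4t:
  (692/39, -119/26) → Z = 5558/39
  (-31/13, -138/13) → Z = 335/13
  (-151/48, -71/6) → Z = 405/16
The feasible region is unbounded (it extends along (1, -8), (1, -1)), but Z strictly increases along every unbounded feasible direction, so there is no improving ray and the minimum is attained at a vertex.

The binding constraints are -8s - t = 37 and -8s + 5t = -34.
Solving simultaneously gives s = -151/48, t = -71/6.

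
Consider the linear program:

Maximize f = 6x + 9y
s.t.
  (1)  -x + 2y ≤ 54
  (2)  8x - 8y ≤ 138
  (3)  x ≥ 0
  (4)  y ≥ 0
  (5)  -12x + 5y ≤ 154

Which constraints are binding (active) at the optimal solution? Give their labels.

(1) and (2)

Vertices and f = 6x + 9y:
  (177/2, 285/4) → f = 4689/4
  (0, 27) → f = 243
  (69/4, 0) → f = 207/2
  (0, 0) → f = 0

The maximum is at (177/2, 285/4). Substituting into each constraint, equality holds for (1) and (2); the remaining constraints have slack.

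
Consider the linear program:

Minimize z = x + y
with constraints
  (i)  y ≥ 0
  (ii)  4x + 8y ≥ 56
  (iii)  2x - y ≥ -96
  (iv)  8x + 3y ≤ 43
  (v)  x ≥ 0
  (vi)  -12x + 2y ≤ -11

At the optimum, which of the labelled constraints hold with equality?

(ii) and (vi)

Extreme points and z = x + y:
  (44/13, 69/13) → z = 113/13
  (25/13, 157/26) → z = 207/26
  (119/52, 107/13) → z = 547/52

The minimum is at (25/13, 157/26). Substituting into each constraint, equality holds for (ii) and (vi); the remaining constraints have slack.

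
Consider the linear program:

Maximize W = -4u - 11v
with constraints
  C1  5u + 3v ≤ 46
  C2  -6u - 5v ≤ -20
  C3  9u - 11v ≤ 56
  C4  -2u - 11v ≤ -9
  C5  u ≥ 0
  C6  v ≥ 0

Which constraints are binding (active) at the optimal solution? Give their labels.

Feasible corners and W = -4u - 11v:
  (337/41, 67/41) → W = -2085/41
  (0, 46/3) → W = -506/3
  (25/8, 1/4) → W = -61/4
  (0, 4) → W = -44
  (56/9, 0) → W = -224/9
  (9/2, 0) → W = -18

The maximum is at (25/8, 1/4). Substituting into each constraint, equality holds for C2 and C4; the remaining constraints have slack.

C2 and C4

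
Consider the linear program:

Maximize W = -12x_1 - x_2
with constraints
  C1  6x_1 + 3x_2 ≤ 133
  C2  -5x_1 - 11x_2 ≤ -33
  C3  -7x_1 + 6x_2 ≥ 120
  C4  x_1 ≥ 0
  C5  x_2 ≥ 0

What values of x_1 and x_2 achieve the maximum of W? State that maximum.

x_1 = 0, x_2 = 20, maximum W = -20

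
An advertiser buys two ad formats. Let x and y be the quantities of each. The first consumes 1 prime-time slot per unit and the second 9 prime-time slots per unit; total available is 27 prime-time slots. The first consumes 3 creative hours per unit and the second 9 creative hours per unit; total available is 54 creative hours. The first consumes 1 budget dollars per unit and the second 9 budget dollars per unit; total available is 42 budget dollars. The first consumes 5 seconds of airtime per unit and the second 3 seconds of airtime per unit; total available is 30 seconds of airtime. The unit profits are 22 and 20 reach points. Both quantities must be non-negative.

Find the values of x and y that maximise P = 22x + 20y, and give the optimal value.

Feasible corners and P = 22x + 20y:
  (0, 0) → P = 0
  (0, 3) → P = 60
  (6, 0) → P = 132
  (9/2, 5/2) → P = 149

x = 9/2, y = 5/2, maximum P = 149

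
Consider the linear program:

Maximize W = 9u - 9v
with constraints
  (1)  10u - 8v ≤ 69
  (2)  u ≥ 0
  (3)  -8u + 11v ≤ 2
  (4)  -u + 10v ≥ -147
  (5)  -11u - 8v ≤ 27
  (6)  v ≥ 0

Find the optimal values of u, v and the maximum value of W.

Corner points and W = 9u - 9v:
  (775/46, 286/23) → W = 1827/46
  (69/10, 0) → W = 621/10
  (0, 2/11) → W = -18/11
  (0, 0) → W = 0

The optimum lies where 10u - 8v = 69 and v = 0.
Solving simultaneously gives u = 69/10, v = 0.

u = 69/10, v = 0, maximum W = 621/10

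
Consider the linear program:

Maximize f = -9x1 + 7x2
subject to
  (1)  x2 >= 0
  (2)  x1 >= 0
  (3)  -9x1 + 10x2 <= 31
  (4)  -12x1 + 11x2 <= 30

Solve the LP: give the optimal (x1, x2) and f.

Vertices and f = -9x1 + 7x2:
  (0, 0) → f = 0
  (0, 30/11) → f = 210/11
  (41/21, 34/7) → f = 115/7
The feasible region is unbounded (it extends along (10, 9), (1, 0)), but f strictly decreases along every unbounded feasible direction, so there is no improving ray and the maximum is attained at a vertex.

At the optimal vertex, x1 = 0 and -12x1 + 11x2 = 30.
Solving simultaneously gives x1 = 0, x2 = 30/11.

x1 = 0, x2 = 30/11, maximum f = 210/11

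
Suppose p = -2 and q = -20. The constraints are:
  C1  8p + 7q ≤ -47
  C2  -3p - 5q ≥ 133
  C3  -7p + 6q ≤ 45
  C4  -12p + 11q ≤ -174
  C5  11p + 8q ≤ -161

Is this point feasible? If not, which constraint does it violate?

Constraint C2: -3p - 5q = 106, which is not ≥ 133. All other constraints are satisfied.

not feasible — violates C2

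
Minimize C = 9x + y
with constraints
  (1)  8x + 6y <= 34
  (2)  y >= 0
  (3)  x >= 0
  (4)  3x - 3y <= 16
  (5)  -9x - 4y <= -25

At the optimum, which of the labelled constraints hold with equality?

(1) and (5)

Feasible corners and C = 9x + y:
  (17/4, 0) → C = 153/4
  (7/11, 53/11) → C = 116/11
  (25/9, 0) → C = 25

The minimum is at (7/11, 53/11). Substituting into each constraint, equality holds for (1) and (5); the remaining constraints have slack.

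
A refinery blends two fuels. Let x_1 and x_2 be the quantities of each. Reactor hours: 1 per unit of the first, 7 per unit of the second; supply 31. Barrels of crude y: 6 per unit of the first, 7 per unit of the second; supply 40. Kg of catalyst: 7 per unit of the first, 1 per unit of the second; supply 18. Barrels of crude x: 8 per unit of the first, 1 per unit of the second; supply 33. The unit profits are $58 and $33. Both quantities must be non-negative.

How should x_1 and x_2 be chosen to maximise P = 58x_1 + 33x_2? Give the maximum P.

At the optimal vertex, 6x_1 + 7x_2 = 40 and 7x_1 + x_2 = 18.
Solving simultaneously gives x_1 = 2, x_2 = 4.

x_1 = 2, x_2 = 4, maximum P = 248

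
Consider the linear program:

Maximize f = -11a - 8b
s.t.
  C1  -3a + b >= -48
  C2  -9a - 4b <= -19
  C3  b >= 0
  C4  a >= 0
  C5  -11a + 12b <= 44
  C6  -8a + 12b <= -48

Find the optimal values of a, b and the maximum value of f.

Vertices and f = -11a - 8b:
  (16, 0) → f = -176
  (132/7, 60/7) → f = -276
  (6, 0) → f = -66

a = 6, b = 0, maximum f = -66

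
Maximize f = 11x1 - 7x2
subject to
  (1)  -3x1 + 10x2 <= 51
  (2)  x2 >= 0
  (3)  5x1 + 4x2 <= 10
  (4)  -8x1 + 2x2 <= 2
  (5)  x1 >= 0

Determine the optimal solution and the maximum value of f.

Feasible corners and f = 11x1 - 7x2:
  (2, 0) → f = 22
  (0, 0) → f = 0
  (2/7, 15/7) → f = -83/7
  (0, 1) → f = -7

At the optimal vertex, x2 = 0 and 5x1 + 4x2 = 10.
Solving simultaneously gives x1 = 2, x2 = 0.

x1 = 2, x2 = 0, maximum f = 22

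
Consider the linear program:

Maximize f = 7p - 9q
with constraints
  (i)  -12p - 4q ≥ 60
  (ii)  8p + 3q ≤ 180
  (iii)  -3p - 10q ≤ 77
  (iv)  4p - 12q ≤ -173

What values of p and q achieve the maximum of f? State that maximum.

Corner points and f = 7p - 9q:
  (-225, 660) → f = -7515
  (-353/40, 459/40) → f = -3301/20
  (-1327/38, 211/76) → f = -20477/76
The feasible region is unbounded (it extends along (-3, 8), (-10, 3)), but f strictly decreases along every unbounded feasible direction, so there is no improving ray and the maximum is attained at a vertex.

The binding constraints are -12p - 4q = 60 and 4p - 12q = -173.
Solving simultaneously gives p = -353/40, q = 459/40.

p = -353/40, q = 459/40, maximum f = -3301/20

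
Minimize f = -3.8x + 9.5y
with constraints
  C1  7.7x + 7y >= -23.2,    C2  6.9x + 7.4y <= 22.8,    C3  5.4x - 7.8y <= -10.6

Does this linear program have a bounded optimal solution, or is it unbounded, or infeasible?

Corner points and f = -3.8x + 9.5y:
  (-8282/217, 8391/217) → f = 1111861/2170
  (-12758/4893, -2183/4893) → f = 92473/16310
  (4970/4689, 3271/1563) → f = 148675/9378
The feasible region has finitely many vertices and no improving ray; the minimum is 92473/16310 at (-12758/4893, -2183/4893).

bounded optimum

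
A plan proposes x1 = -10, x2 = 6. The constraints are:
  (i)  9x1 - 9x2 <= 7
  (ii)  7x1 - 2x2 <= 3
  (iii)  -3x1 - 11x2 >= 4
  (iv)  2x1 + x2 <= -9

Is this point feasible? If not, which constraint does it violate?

not feasible — violates (iii)

Constraint (iii): -3x1 - 11x2 = -36, which is not ≥ 4. All other constraints are satisfied.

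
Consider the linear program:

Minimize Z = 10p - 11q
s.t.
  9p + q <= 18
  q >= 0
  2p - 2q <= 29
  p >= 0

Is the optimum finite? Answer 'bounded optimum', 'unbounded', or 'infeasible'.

Extreme points and Z = 10p - 11q:
  (2, 0) → Z = 20
  (0, 18) → Z = -198
  (0, 0) → Z = 0
The feasible region has finitely many vertices and no improving ray; the minimum is -198 at (0, 18).

bounded optimum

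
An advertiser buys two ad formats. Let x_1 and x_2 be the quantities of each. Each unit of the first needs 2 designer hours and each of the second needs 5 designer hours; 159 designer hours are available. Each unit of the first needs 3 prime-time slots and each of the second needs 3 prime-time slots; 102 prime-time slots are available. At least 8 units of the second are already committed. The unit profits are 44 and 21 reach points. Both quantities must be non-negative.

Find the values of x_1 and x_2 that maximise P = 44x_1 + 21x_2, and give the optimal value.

x_1 = 26, x_2 = 8, maximum P = 1312

Feasible corners and P = 44x_1 + 21x_2:
  (0, 159/5) → P = 3339/5
  (0, 8) → P = 168
  (11/3, 91/3) → P = 2395/3
  (26, 8) → P = 1312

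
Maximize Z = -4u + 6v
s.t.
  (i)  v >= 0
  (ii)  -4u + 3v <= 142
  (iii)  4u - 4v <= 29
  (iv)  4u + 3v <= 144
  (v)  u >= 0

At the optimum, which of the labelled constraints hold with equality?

(ii) and (iv)

Corner points and Z = -4u + 6v:
  (29/4, 0) → Z = -29
  (0, 0) → Z = 0
  (1/4, 143/3) → Z = 285
  (0, 142/3) → Z = 284
  (663/28, 115/7) → Z = 27/7

The maximum is at (1/4, 143/3). Substituting into each constraint, equality holds for (ii) and (iv); the remaining constraints have slack.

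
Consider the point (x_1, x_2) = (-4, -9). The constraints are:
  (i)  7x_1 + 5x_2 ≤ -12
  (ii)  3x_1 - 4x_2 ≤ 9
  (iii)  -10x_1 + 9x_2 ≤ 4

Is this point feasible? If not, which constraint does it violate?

not feasible — violates (ii)

Constraint (ii): 3x_1 - 4x_2 = 24, which is not ≤ 9. All other constraints are satisfied.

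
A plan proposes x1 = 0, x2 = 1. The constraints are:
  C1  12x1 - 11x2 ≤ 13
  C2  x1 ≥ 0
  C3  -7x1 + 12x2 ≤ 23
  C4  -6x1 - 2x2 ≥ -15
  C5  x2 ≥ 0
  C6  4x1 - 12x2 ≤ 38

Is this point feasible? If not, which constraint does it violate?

feasible

C1: -11 ≤ 13 ✓
C2: 0 ≥ 0 ✓
C3: 12 ≤ 23 ✓
C4: -2 ≥ -15 ✓
C5: 1 ≥ 0 ✓
C6: -12 ≤ 38 ✓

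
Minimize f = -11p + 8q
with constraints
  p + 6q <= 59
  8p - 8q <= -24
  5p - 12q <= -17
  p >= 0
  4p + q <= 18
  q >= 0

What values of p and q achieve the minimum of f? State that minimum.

p = 3, q = 6, minimum f = 15

Vertices and f = -11p + 8q:
  (0, 59/6) → f = 236/3
  (49/23, 218/23) → f = 1205/23
  (0, 3) → f = 24
  (3, 6) → f = 15

The optimum lies where 8p - 8q = -24 and 4p + q = 18.
Solving simultaneously gives p = 3, q = 6.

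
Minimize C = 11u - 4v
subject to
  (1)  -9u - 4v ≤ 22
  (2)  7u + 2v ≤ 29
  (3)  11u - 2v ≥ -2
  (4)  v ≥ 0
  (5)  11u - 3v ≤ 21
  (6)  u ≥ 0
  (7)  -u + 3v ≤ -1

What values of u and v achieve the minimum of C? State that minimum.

At the optimal vertex, v = 0 and -u + 3v = -1.
Solving simultaneously gives u = 1, v = 0.

u = 1, v = 0, minimum C = 11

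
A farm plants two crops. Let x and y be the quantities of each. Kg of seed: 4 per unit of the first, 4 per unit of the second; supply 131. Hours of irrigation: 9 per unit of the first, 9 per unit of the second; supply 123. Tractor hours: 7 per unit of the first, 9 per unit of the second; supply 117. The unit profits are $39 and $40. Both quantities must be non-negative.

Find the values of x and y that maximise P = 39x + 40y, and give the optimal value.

x = 3, y = 32/3, maximum P = 1631/3

Vertices and P = 39x + 40y:
  (0, 0) → P = 0
  (0, 13) → P = 520
  (41/3, 0) → P = 533
  (3, 32/3) → P = 1631/3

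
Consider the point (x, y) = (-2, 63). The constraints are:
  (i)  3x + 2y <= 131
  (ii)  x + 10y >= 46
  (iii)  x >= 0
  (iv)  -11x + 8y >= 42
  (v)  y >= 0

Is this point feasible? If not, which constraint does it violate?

not feasible — violates (iii)

Constraint (iii): x = -2, which is not ≥ 0. All other constraints are satisfied.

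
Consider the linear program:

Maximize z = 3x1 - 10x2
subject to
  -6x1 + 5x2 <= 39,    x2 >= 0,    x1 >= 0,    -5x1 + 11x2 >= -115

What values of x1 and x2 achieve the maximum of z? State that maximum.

x1 = 23, x2 = 0, maximum z = 69

The feasible region is unbounded (it extends along (5, 6), (11, 5)), but z strictly decreases along every unbounded feasible direction, so there is no improving ray and the maximum is attained at a vertex.

At the optimal vertex, x2 = 0 and -5x1 + 11x2 = -115.
Solving simultaneously gives x1 = 23, x2 = 0.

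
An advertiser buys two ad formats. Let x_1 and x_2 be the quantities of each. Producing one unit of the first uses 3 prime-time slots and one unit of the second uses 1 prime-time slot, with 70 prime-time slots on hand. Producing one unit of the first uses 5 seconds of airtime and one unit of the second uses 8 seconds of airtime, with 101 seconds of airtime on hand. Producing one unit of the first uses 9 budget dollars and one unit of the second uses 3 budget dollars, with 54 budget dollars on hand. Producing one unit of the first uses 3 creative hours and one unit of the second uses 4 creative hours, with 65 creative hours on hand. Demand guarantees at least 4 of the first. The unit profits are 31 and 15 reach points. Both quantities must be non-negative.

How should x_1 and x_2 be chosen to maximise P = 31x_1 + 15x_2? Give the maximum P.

Feasible corners and P = 31x_1 + 15x_2:
  (6, 0) → P = 186
  (4, 0) → P = 124
  (4, 6) → P = 214

At the optimal vertex, 9x_1 + 3x_2 = 54 and x_1 = 4.
Solving simultaneously gives x_1 = 4, x_2 = 6.

x_1 = 4, x_2 = 6, maximum P = 214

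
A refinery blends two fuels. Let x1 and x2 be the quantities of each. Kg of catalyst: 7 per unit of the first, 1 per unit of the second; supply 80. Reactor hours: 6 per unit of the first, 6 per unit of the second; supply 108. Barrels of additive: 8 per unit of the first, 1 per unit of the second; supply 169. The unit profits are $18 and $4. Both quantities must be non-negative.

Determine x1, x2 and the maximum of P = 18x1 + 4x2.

Extreme points and P = 18x1 + 4x2:
  (0, 0) → P = 0
  (0, 18) → P = 72
  (80/7, 0) → P = 1440/7
  (31/3, 23/3) → P = 650/3

x1 = 31/3, x2 = 23/3, maximum P = 650/3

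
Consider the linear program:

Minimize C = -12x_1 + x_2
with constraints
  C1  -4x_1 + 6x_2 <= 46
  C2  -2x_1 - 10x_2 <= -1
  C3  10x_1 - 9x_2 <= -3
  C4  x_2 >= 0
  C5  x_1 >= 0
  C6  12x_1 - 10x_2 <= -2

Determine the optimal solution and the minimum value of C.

Vertices and C = -12x_1 + x_2:
  (0, 23/3) → C = 23/3
  (14, 17) → C = -151
  (0, 1/3) → C = 1/3
  (3/2, 2) → C = -16

x_1 = 14, x_2 = 17, minimum C = -151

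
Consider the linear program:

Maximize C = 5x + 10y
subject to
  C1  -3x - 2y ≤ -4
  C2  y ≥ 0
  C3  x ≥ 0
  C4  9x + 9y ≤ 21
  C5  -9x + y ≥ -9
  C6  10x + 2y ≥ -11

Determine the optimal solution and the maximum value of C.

Vertices and C = 5x + 10y:
  (0, 2) → C = 20
  (22/21, 3/7) → C = 200/21
  (0, 7/3) → C = 70/3
  (17/15, 6/5) → C = 53/3

The binding constraints are x = 0 and 9x + 9y = 21.
Solving simultaneously gives x = 0, y = 7/3.

x = 0, y = 7/3, maximum C = 70/3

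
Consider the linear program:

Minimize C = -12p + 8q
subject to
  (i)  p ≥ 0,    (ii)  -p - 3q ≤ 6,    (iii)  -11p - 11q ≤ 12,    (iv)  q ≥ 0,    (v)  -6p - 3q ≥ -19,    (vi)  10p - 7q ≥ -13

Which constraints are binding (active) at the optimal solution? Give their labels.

(iv) and (v)

Extreme points and C = -12p + 8q:
  (0, 0) → C = 0
  (0, 13/7) → C = 104/7
  (19/6, 0) → C = -38
  (47/36, 67/18) → C = 127/9

The minimum is at (19/6, 0). Substituting into each constraint, equality holds for (iv) and (v); the remaining constraints have slack.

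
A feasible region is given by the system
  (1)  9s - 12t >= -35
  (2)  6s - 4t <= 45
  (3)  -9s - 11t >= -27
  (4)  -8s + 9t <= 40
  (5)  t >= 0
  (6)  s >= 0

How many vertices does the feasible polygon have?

Intersecting each pair of boundary lines and keeping only the points that satisfy every inequality leaves:
  (3, 0)
  (0, 27/11)
  (0, 0)

3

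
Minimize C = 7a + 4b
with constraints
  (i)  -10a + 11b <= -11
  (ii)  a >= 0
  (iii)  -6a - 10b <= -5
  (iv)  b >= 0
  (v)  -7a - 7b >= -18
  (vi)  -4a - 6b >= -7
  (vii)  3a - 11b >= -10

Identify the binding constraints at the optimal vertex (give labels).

(i) and (iv)

Feasible corners and C = 7a + 4b:
  (11/10, 0) → C = 77/10
  (11/8, 1/4) → C = 85/8
  (7/4, 0) → C = 49/4

The minimum is at (11/10, 0). Substituting into each constraint, equality holds for (i) and (iv); the remaining constraints have slack.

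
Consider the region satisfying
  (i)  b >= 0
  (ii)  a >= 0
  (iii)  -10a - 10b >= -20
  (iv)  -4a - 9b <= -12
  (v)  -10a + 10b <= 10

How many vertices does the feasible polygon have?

3

Of the 10 pairwise boundary intersections, those satisfying every inequality are:
  (6/5, 4/5)
  (1/2, 3/2)
  (3/13, 16/13)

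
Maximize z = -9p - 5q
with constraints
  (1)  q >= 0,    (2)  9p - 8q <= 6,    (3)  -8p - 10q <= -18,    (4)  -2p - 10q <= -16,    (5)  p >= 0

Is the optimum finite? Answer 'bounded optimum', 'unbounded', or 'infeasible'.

bounded optimum

Vertices and z = -9p - 5q:
  (94/53, 66/53) → z = -1176/53
  (1/3, 23/15) → z = -32/3
  (0, 9/5) → z = -9
The feasible region has finitely many vertices and no improving ray; the maximum is -9 at (0, 9/5).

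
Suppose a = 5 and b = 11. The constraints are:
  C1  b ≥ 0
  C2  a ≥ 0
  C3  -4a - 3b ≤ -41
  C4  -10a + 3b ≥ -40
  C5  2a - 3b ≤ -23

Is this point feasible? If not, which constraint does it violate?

C1: 11 ≥ 0 ✓
C2: 5 ≥ 0 ✓
C3: -53 ≤ -41 ✓
C4: -17 ≥ -40 ✓
C5: -23 ≤ -23 ✓

feasible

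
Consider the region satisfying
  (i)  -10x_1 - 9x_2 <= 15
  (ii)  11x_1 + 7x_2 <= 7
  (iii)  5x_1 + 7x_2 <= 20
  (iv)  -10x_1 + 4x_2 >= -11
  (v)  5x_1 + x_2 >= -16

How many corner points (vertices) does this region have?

5

Of the 10 pairwise boundary intersections, those satisfying every inequality are:
  (3/10, -2)
  (-129/35, 17/7)
  (-13/6, 185/42)
  (35/38, -17/38)
  (-22/5, 6)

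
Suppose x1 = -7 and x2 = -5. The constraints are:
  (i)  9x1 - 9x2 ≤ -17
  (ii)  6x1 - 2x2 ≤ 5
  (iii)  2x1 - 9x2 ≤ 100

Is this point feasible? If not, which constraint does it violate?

feasible

(i): -18 ≤ -17 ✓
(ii): -32 ≤ 5 ✓
(iii): 31 ≤ 100 ✓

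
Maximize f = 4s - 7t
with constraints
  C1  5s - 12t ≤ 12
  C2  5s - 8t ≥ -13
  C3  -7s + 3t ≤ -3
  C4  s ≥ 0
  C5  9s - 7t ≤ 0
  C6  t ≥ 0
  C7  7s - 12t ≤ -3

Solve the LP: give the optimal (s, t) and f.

Corner points and f = 4s - 7t:
  (63/41, 106/41) → f = -490/41
  (91/37, 117/37) → f = -455/37
  (21/22, 27/22) → f = -105/22

The binding constraints are -7s + 3t = -3 and 9s - 7t = 0.
Solving simultaneously gives s = 21/22, t = 27/22.

s = 21/22, t = 27/22, maximum f = -105/22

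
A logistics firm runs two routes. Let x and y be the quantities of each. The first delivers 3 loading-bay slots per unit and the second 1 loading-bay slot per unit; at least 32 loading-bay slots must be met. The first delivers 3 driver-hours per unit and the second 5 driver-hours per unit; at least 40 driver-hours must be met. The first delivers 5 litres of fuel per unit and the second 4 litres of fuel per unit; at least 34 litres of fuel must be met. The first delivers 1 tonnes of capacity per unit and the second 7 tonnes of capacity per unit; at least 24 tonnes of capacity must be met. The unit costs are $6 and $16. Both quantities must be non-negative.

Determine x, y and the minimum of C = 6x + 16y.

x = 10, y = 2, minimum C = 92

Corner points and C = 6x + 16y:
  (0, 32) → C = 512
  (24, 0) → C = 144
  (10, 2) → C = 92
The feasible region is unbounded (it extends along (0, 1), (1, 0)), but C strictly increases along every unbounded feasible direction, so there is no improving ray and the minimum is attained at a vertex.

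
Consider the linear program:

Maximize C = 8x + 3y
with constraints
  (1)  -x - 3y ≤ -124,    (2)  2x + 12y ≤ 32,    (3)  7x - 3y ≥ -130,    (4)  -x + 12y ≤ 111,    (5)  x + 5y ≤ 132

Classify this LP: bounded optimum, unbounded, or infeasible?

unbounded

From the feasible point (232, -36), moving in the direction (3, -1) keeps every constraint satisfied while C increases without bound.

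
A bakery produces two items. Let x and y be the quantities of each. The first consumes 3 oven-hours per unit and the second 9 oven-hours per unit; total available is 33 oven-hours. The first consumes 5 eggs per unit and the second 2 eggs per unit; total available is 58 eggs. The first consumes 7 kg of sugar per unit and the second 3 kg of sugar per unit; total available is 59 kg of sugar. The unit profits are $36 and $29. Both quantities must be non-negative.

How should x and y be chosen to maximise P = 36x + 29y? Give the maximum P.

Feasible corners and P = 36x + 29y:
  (0, 0) → P = 0
  (0, 11/3) → P = 319/3
  (59/7, 0) → P = 2124/7
  (8, 1) → P = 317

x = 8, y = 1, maximum P = 317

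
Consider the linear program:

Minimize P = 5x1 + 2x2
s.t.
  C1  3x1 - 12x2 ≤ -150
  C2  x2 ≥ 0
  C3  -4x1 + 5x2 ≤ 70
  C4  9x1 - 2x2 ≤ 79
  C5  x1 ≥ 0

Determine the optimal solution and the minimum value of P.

x1 = 0, x2 = 25/2, minimum P = 25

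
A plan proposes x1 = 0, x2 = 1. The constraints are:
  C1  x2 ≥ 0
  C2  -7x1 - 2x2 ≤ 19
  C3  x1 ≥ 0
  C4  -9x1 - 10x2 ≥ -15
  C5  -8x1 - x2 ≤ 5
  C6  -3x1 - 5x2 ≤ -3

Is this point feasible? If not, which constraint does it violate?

C1: 1 ≥ 0 ✓
C2: -2 ≤ 19 ✓
C3: 0 ≥ 0 ✓
C4: -10 ≥ -15 ✓
C5: -1 ≤ 5 ✓
C6: -5 ≤ -3 ✓

feasible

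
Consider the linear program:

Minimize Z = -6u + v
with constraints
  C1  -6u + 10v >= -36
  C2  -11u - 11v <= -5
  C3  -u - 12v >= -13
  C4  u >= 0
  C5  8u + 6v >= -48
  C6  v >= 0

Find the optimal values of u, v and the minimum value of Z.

Corner points and Z = -6u + v:
  (281/41, 21/41) → Z = -1665/41
  (6, 0) → Z = -36
  (0, 5/11) → Z = 5/11
  (5/11, 0) → Z = -30/11
  (0, 13/12) → Z = 13/12

u = 281/41, v = 21/41, minimum Z = -1665/41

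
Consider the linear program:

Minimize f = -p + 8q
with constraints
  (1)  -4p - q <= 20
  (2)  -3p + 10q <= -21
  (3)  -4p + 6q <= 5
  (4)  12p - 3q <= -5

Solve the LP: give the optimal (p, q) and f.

p = -65/24, q = -55/6, minimum f = -565/8

Feasible corners and f = -p + 8q:
  (-179/43, -144/43) → f = -973/43
  (-65/24, -55/6) → f = -565/8
  (-113/111, -89/37) → f = -2023/111

The binding constraints are -4p - q = 20 and 12p - 3q = -5.
Solving simultaneously gives p = -65/24, q = -55/6.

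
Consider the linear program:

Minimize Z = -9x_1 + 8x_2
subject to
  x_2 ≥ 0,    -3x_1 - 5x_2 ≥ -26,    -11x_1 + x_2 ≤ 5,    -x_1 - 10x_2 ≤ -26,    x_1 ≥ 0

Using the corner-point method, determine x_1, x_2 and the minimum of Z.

x_1 = 26/5, x_2 = 52/25, minimum Z = -754/25

Corner points and Z = -9x_1 + 8x_2:
  (1/58, 301/58) → Z = 2399/58
  (26/5, 52/25) → Z = -754/25
  (0, 5) → Z = 40
  (0, 13/5) → Z = 104/5

At the optimal vertex, -3x_1 - 5x_2 = -26 and -x_1 - 10x_2 = -26.
Solving simultaneously gives x_1 = 26/5, x_2 = 52/25.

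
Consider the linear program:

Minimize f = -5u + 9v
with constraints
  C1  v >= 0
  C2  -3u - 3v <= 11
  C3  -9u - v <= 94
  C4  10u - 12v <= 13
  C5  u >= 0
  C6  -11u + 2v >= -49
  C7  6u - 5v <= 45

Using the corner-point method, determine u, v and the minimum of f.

The feasible region is unbounded (it extends along (0, 1), (2, 11)), but f strictly increases along every unbounded feasible direction, so there is no improving ray and the minimum is attained at a vertex.

At the optimal vertex, v = 0 and 10u - 12v = 13.
Solving simultaneously gives u = 13/10, v = 0.

u = 13/10, v = 0, minimum f = -13/2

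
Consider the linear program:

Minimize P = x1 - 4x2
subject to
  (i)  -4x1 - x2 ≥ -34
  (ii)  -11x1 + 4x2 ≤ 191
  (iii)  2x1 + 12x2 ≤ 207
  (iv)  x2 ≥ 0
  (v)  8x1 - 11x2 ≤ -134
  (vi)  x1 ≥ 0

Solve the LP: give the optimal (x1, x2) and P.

x1 = 0, x2 = 69/4, minimum P = -69

Extreme points and P = x1 - 4x2:
  (201/46, 380/23) → P = -2839/46
  (60/13, 202/13) → P = -748/13
  (0, 69/4) → P = -69
  (0, 134/11) → P = -536/11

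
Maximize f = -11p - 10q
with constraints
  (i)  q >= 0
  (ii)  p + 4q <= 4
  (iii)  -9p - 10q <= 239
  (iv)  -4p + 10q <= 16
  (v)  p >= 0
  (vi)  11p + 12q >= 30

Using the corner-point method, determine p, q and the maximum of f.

p = 9/4, q = 7/16, maximum f = -233/8

Vertices and f = -11p - 10q:
  (4, 0) → f = -44
  (30/11, 0) → f = -30
  (9/4, 7/16) → f = -233/8

At the optimal vertex, p + 4q = 4 and 11p + 12q = 30.
Solving simultaneously gives p = 9/4, q = 7/16.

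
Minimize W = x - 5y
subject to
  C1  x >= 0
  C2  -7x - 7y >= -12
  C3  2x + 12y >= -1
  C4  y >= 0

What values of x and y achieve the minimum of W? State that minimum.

Feasible corners and W = x - 5y:
  (0, 12/7) → W = -60/7
  (0, 0) → W = 0
  (12/7, 0) → W = 12/7

x = 0, y = 12/7, minimum W = -60/7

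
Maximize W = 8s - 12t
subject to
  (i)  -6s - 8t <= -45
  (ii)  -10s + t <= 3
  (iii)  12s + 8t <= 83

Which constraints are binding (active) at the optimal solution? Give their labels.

Vertices and W = 8s - 12t:
  (21/86, 234/43) → W = -2724/43
  (19/3, 7/8) → W = 241/6
  (59/92, 433/46) → W = -2480/23

The maximum is at (19/3, 7/8). Substituting into each constraint, equality holds for (i) and (iii); the remaining constraints have slack.

(i) and (iii)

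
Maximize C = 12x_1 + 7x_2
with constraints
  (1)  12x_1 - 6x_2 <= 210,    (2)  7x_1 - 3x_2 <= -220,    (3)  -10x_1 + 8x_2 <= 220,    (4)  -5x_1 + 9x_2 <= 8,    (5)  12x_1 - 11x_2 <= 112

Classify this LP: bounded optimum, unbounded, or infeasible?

Corner points and C = 12x_1 + 7x_2:
  (-550/13, -330/13) → C = -8910/13
  (-2756/41, -3424/41) → C = -57040/41
  (-1658/7, -1880/7) → C = -33056/7
The feasible region has finitely many vertices and no improving ray; the maximum is -8910/13 at (-550/13, -330/13).

bounded optimum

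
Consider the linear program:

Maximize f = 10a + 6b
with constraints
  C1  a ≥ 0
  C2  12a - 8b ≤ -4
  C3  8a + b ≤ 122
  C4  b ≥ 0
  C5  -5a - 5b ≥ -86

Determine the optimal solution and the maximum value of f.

a = 167/25, b = 263/25, maximum f = 3248/25

Feasible corners and f = 10a + 6b:
  (0, 1/2) → f = 3
  (0, 86/5) → f = 516/5
  (167/25, 263/25) → f = 3248/25

The binding constraints are 12a - 8b = -4 and -5a - 5b = -86.
Solving simultaneously gives a = 167/25, b = 263/25.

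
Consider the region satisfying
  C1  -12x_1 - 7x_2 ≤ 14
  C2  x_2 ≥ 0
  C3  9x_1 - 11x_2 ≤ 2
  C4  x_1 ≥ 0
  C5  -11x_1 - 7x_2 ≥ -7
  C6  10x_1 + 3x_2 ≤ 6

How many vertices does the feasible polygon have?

4

Intersecting each pair of boundary lines and keeping only the points that satisfy every inequality leaves:
  (2/9, 0)
  (0, 0)
  (91/184, 41/184)
  (0, 1)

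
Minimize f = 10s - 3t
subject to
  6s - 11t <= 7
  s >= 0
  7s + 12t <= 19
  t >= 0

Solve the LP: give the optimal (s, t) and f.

s = 0, t = 19/12, minimum f = -19/4

Vertices and f = 10s - 3t:
  (293/149, 65/149) → f = 2735/149
  (7/6, 0) → f = 35/3
  (0, 19/12) → f = -19/4
  (0, 0) → f = 0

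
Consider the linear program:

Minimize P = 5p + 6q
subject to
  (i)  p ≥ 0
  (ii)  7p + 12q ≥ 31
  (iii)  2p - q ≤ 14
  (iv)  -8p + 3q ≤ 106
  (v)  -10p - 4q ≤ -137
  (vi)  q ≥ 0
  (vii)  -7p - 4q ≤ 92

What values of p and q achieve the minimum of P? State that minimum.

p = 193/18, q = 67/9, minimum P = 1769/18

Vertices and P = 5p + 6q:
  (0, 106/3) → P = 212
  (0, 137/4) → P = 411/2
  (193/18, 67/9) → P = 1769/18
The feasible region is unbounded (it extends along (3, 8), (1, 2)), but P strictly increases along every unbounded feasible direction, so there is no improving ray and the minimum is attained at a vertex.

The binding constraints are 2p - q = 14 and -10p - 4q = -137.
Solving simultaneously gives p = 193/18, q = 67/9.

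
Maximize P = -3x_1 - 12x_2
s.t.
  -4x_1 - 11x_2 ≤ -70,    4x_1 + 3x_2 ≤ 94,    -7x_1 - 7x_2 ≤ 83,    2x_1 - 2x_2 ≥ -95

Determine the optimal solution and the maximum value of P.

x_1 = 103/4, x_2 = -3, maximum P = -165/4

Corner points and P = -3x_1 - 12x_2:
  (103/4, -3) → P = -165/4
  (-1403/49, 822/49) → P = -5655/49
  (-97/14, 284/7) → P = -6525/14
  (-831/28, 499/28) → P = -3495/28

The binding constraints are -4x_1 - 11x_2 = -70 and 4x_1 + 3x_2 = 94.
Solving simultaneously gives x_1 = 103/4, x_2 = -3.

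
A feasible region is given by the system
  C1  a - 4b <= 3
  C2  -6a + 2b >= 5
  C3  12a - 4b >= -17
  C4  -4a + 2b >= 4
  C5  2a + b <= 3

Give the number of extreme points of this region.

Pairwise boundary intersections that survive every other constraint:
  (-20/11, -53/44)
  (-11/7, -8/7)
  (-1/2, 1)
  (1/10, 14/5)
  (-1/4, 7/2)

5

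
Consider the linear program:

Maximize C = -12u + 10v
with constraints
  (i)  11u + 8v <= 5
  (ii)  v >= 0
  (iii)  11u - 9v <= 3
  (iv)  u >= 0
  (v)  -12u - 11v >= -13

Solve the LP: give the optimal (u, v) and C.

Vertices and C = -12u + 10v:
  (69/187, 2/17) → C = -608/187
  (0, 5/8) → C = 25/4
  (3/11, 0) → C = -36/11
  (0, 0) → C = 0

The optimum lies where 11u + 8v = 5 and u = 0.
Solving simultaneously gives u = 0, v = 5/8.

u = 0, v = 5/8, maximum C = 25/4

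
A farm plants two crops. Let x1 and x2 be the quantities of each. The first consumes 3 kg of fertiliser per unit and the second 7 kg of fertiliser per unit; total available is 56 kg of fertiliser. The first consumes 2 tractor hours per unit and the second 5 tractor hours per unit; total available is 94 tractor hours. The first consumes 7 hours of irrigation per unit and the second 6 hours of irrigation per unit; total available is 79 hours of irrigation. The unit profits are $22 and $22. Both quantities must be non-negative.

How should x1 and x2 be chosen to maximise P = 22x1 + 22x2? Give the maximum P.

x1 = 7, x2 = 5, maximum P = 264

Corner points and P = 22x1 + 22x2:
  (0, 0) → P = 0
  (0, 8) → P = 176
  (79/7, 0) → P = 1738/7
  (7, 5) → P = 264

At the optimal vertex, 3x1 + 7x2 = 56 and 7x1 + 6x2 = 79.
Solving simultaneously gives x1 = 7, x2 = 5.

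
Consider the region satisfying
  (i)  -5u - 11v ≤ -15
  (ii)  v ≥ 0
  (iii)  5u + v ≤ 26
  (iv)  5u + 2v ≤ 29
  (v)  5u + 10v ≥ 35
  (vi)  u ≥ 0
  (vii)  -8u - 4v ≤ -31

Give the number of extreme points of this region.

Intersecting each pair of boundary lines and keeping only the points that satisfy every inequality leaves:
  (23/5, 3)
  (5, 1)
  (0, 29/2)
  (17/6, 25/12)
  (0, 31/4)

5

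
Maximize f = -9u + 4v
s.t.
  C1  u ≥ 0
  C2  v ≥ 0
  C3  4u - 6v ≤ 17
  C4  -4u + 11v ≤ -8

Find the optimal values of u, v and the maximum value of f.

Vertices and f = -9u + 4v:
  (17/4, 0) → f = -153/4
  (2, 0) → f = -18
  (139/20, 9/5) → f = -1107/20

The binding constraints are v = 0 and -4u + 11v = -8.
Solving simultaneously gives u = 2, v = 0.

u = 2, v = 0, maximum f = -18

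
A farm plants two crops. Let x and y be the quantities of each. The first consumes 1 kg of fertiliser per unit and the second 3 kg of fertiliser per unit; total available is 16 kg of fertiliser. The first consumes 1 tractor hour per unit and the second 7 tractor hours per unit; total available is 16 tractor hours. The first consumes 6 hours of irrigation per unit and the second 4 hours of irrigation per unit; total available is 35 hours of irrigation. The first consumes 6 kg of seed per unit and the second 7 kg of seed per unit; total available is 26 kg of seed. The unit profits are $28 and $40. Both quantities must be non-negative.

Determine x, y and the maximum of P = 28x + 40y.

Corner points and P = 28x + 40y:
  (0, 0) → P = 0
  (0, 16/7) → P = 640/7
  (13/3, 0) → P = 364/3
  (2, 2) → P = 136

x = 2, y = 2, maximum P = 136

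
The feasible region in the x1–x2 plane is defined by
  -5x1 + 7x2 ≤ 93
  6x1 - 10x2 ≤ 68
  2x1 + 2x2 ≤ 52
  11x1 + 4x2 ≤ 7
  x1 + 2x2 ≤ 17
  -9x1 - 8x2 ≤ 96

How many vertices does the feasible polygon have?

5

The feasible vertices (each the meet of two boundaries and inside every other half-plane) are:
  (-67/17, 178/17)
  (-1416/103, 357/103)
  (171/67, -353/67)
  (-208/69, -198/23)
  (-3, 10)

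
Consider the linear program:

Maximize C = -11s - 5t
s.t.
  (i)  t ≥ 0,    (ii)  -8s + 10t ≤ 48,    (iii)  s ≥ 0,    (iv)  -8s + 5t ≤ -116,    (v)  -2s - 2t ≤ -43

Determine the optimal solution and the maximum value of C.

Corner points and C = -11s - 5t:
  (43/2, 0) → C = -473/2
  (35, 164/5) → C = -549
  (447/26, 56/13) → C = -5477/26
The feasible region is unbounded (it extends along (5, 4), (1, 0)), but C strictly decreases along every unbounded feasible direction, so there is no improving ray and the maximum is attained at a vertex.

s = 447/26, t = 56/13, maximum C = -5477/26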